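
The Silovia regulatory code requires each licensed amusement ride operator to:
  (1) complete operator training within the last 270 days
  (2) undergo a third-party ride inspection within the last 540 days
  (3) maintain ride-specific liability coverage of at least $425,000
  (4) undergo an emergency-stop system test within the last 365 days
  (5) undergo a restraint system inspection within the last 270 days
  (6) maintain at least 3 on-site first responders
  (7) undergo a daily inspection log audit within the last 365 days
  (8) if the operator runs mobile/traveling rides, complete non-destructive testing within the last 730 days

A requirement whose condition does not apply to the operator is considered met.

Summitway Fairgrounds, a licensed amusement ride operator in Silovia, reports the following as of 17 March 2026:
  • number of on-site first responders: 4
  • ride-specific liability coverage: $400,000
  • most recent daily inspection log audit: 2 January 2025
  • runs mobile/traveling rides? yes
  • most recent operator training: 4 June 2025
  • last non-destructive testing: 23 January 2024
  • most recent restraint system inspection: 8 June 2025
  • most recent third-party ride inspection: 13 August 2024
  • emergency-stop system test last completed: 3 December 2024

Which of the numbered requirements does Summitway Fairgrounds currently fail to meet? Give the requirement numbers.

1. operator training 286 days ago vs limit 270 → not met
2. third-party ride inspection 581 days ago vs limit 540 → not met
3. ride-specific liability coverage $400,000 < $425,000 → not met
4. emergency-stop system test 469 days ago vs limit 365 → not met
5. restraint system inspection 282 days ago vs limit 270 → not met
6. on-site first responders 4 ≥ 3 → met
7. daily inspection log audit 439 days ago vs limit 365 → not met
8. condition 'runs mobile/traveling rides' holds; non-destructive testing 784 days ago vs limit 730 → not met
Not met: 1, 2, 3, 4, 5, 7, 8

1, 2, 3, 4, 5, 7, 8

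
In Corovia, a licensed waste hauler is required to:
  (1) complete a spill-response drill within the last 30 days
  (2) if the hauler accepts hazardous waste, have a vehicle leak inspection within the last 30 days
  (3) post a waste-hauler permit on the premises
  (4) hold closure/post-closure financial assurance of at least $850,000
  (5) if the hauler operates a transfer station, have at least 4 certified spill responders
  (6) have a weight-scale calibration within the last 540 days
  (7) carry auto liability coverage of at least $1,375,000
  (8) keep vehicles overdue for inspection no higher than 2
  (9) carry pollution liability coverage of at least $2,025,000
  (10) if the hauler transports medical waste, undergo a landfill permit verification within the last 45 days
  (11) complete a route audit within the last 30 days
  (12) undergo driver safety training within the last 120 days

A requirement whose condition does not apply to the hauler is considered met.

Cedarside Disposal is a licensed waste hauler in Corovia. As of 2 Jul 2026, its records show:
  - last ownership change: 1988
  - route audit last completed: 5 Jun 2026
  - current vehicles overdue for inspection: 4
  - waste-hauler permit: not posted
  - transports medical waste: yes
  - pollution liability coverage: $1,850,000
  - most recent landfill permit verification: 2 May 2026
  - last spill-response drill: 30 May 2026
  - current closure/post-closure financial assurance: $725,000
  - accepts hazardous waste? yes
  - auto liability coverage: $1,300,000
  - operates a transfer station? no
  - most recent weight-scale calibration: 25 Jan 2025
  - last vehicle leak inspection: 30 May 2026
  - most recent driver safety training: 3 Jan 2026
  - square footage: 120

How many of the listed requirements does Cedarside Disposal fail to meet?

1. spill-response drill 33 days ago vs limit 30 → not met
2. condition 'accepts hazardous waste' holds; vehicle leak inspection 33 days ago vs limit 30 → not met
3. waste-hauler permit absent → not met
4. closure/post-closure financial assurance $725,000 < $850,000 → not met
5. condition 'operates a transfer station' does not hold → requirement n/a → met
6. weight-scale calibration 523 days ago vs limit 540 → met
7. auto liability coverage $1,300,000 < $1,375,000 → not met
8. vehicles overdue for inspection 4 > 2 → not met
9. pollution liability coverage $1,850,000 < $2,025,000 → not met
10. condition 'transports medical waste' holds; landfill permit verification 61 days ago vs limit 45 → not met
11. route audit 27 days ago vs limit 30 → met
12. driver safety training 180 days ago vs limit 120 → not met
Not met: 9 of 12

9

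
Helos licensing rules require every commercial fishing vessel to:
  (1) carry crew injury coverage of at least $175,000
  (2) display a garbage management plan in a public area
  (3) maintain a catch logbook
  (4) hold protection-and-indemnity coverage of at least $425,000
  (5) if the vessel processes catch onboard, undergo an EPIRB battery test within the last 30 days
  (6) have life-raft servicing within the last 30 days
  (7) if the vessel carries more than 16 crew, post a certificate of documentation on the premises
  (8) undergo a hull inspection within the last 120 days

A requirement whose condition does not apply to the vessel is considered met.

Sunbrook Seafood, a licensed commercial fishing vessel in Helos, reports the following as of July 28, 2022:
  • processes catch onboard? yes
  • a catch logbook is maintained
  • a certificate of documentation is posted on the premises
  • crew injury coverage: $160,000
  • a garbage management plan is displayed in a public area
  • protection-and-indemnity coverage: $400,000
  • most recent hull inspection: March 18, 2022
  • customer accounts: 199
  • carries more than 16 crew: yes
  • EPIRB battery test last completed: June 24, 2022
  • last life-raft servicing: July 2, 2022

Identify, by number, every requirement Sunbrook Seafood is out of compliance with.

1, 4, 5, 8

1. crew injury coverage $160,000 < $175,000 → not met
2. garbage management plan present → met
3. catch logbook present → met
4. protection-and-indemnity coverage $400,000 < $425,000 → not met
5. condition 'processes catch onboard' holds; EPIRB battery test 34 days ago vs limit 30 → not met
6. life-raft servicing 26 days ago vs limit 30 → met
7. condition 'carries more than 16 crew' holds; certificate of documentation present → met
8. hull inspection 132 days ago vs limit 120 → not met
Not met: 1, 4, 5, 8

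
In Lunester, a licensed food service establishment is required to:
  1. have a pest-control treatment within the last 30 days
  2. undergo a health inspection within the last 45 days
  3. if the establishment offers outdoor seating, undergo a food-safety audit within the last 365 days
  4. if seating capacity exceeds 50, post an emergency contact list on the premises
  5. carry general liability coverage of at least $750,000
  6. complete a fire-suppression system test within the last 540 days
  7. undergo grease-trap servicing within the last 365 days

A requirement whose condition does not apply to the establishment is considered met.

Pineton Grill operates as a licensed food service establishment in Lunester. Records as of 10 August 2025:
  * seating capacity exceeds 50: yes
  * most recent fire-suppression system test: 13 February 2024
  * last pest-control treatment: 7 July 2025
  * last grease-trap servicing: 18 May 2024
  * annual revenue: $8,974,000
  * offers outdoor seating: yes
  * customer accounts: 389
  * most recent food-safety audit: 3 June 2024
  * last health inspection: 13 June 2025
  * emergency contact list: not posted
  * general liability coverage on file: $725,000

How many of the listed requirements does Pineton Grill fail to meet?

7

1. pest-control treatment 34 days ago vs limit 30 → not met
2. health inspection 58 days ago vs limit 45 → not met
3. condition 'offers outdoor seating' holds; food-safety audit 433 days ago vs limit 365 → not met
4. condition 'seating capacity exceeds 50' holds; emergency contact list absent → not met
5. general liability coverage $725,000 < $750,000 → not met
6. fire-suppression system test 544 days ago vs limit 540 → not met
7. grease-trap servicing 449 days ago vs limit 365 → not met
Not met: 7 of 7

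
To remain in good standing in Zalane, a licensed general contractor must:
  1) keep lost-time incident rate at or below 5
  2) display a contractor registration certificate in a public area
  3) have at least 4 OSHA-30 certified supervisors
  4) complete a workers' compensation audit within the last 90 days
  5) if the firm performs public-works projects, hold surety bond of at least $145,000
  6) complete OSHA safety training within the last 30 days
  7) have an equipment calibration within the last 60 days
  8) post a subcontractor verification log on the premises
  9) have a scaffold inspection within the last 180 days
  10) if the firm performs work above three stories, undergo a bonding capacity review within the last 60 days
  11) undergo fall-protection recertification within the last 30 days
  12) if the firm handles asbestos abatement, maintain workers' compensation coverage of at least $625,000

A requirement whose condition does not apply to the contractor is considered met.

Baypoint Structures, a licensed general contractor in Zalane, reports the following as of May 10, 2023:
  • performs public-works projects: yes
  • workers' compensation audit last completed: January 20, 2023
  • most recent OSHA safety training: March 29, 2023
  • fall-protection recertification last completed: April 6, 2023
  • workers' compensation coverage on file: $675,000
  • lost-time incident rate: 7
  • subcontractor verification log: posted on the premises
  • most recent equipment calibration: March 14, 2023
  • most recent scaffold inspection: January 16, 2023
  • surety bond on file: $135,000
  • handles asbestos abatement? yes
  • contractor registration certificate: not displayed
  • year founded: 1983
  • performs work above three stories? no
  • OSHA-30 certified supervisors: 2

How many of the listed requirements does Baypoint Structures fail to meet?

7

1. lost-time incident rate 7 > 5 → not met
2. contractor registration certificate absent → not met
3. OSHA-30 certified supervisors 2 < 4 → not met
4. workers' compensation audit 110 days ago vs limit 90 → not met
5. condition 'performs public-works projects' holds; surety bond $135,000 < $145,000 → not met
6. OSHA safety training 42 days ago vs limit 30 → not met
7. equipment calibration 57 days ago vs limit 60 → met
8. subcontractor verification log present → met
9. scaffold inspection 114 days ago vs limit 180 → met
10. condition 'performs work above three stories' does not hold → requirement n/a → met
11. fall-protection recertification 34 days ago vs limit 30 → not met
12. condition 'handles asbestos abatement' holds; workers' compensation coverage $675,000 ≥ $625,000 → met
Not met: 7 of 12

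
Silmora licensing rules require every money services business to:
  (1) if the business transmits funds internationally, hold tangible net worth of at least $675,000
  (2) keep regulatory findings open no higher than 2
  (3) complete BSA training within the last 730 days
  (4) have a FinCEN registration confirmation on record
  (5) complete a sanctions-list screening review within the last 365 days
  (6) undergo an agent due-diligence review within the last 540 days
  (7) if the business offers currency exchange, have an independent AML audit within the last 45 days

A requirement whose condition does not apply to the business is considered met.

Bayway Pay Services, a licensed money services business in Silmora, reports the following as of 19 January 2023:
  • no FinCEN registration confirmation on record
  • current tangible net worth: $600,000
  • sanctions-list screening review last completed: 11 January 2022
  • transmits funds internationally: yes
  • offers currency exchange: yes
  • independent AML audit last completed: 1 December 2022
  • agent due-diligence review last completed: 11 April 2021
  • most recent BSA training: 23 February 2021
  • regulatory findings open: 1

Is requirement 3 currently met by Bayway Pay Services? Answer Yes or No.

Yes

3. BSA training 695 days ago vs limit 730 → met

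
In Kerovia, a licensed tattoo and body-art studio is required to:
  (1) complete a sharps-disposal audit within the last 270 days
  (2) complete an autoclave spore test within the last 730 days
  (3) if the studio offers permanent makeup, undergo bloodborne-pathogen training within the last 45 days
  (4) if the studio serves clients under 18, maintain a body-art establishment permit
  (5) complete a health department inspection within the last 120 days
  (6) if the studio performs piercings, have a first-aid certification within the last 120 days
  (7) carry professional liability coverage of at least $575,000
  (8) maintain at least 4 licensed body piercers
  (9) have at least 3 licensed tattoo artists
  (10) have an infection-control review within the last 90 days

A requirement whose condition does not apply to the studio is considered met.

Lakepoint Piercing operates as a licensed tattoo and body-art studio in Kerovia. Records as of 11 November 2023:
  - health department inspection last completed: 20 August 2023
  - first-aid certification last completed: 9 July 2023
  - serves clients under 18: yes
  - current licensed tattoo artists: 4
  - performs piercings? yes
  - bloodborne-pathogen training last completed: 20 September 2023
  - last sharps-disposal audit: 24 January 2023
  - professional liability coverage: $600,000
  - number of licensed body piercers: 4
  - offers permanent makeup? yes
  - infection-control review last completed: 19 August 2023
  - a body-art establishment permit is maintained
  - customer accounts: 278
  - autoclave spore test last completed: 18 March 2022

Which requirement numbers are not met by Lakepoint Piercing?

1. sharps-disposal audit 291 days ago vs limit 270 → not met
2. autoclave spore test 603 days ago vs limit 730 → met
3. condition 'offers permanent makeup' holds; bloodborne-pathogen training 52 days ago vs limit 45 → not met
4. condition 'serves clients under 18' holds; body-art establishment permit present → met
5. health department inspection 83 days ago vs limit 120 → met
6. condition 'performs piercings' holds; first-aid certification 125 days ago vs limit 120 → not met
7. professional liability coverage $600,000 ≥ $575,000 → met
8. licensed body piercers 4 ≥ 4 → met
9. licensed tattoo artists 4 ≥ 3 → met
10. infection-control review 84 days ago vs limit 90 → met
Not met: 1, 3, 6

1, 3, 6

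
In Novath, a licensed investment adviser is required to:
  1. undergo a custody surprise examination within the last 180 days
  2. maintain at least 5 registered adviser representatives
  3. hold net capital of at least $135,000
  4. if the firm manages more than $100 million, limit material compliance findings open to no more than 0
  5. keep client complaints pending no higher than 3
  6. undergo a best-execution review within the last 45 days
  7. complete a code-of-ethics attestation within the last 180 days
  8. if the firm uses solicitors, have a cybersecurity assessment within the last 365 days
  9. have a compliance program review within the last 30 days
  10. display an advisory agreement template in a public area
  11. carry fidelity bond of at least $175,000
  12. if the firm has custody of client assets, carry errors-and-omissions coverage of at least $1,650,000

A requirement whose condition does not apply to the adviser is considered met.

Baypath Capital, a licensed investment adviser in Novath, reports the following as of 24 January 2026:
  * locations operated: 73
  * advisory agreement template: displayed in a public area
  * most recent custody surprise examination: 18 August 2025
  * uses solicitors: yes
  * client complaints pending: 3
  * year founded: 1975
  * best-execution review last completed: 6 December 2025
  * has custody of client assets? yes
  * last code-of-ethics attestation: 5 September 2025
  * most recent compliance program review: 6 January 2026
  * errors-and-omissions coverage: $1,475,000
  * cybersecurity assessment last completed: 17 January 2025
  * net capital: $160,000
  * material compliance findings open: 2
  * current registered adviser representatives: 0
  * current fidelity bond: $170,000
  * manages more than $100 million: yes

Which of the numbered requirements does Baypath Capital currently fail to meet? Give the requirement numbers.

1. custody surprise examination 159 days ago vs limit 180 → met
2. registered adviser representatives 0 < 5 → not met
3. net capital $160,000 ≥ $135,000 → met
4. condition 'manages more than $100 million' holds; material compliance findings open 2 > 0 → not met
5. client complaints pending 3 ≤ 3 → met
6. best-execution review 49 days ago vs limit 45 → not met
7. code-of-ethics attestation 141 days ago vs limit 180 → met
8. condition 'uses solicitors' holds; cybersecurity assessment 372 days ago vs limit 365 → not met
9. compliance program review 18 days ago vs limit 30 → met
10. advisory agreement template present → met
11. fidelity bond $170,000 < $175,000 → not met
12. condition 'has custody of client assets' holds; errors-and-omissions coverage $1,475,000 < $1,650,000 → not met
Not met: 2, 4, 6, 8, 11, 12

2, 4, 6, 8, 11, 12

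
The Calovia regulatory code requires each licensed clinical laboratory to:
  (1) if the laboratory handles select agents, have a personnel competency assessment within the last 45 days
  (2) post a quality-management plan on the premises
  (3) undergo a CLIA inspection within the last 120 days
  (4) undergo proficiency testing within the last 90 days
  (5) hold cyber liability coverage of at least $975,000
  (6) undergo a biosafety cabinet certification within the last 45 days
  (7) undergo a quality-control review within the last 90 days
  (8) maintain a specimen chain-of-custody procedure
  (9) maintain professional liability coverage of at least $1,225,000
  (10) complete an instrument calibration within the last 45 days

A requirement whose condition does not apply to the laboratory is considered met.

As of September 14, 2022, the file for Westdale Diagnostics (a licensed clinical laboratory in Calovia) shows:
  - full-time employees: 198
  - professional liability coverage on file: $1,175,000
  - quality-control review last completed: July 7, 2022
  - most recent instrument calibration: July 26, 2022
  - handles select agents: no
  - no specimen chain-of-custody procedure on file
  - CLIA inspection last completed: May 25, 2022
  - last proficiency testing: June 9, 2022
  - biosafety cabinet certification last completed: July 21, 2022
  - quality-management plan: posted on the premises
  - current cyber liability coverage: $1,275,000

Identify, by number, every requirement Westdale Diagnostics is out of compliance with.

4, 6, 8, 9, 10

1. condition 'handles select agents' does not hold → requirement n/a → met
2. quality-management plan present → met
3. CLIA inspection 112 days ago vs limit 120 → met
4. proficiency testing 97 days ago vs limit 90 → not met
5. cyber liability coverage $1,275,000 ≥ $975,000 → met
6. biosafety cabinet certification 55 days ago vs limit 45 → not met
7. quality-control review 69 days ago vs limit 90 → met
8. specimen chain-of-custody procedure absent → not met
9. professional liability coverage $1,175,000 < $1,225,000 → not met
10. instrument calibration 50 days ago vs limit 45 → not met
Not met: 4, 6, 8, 9, 10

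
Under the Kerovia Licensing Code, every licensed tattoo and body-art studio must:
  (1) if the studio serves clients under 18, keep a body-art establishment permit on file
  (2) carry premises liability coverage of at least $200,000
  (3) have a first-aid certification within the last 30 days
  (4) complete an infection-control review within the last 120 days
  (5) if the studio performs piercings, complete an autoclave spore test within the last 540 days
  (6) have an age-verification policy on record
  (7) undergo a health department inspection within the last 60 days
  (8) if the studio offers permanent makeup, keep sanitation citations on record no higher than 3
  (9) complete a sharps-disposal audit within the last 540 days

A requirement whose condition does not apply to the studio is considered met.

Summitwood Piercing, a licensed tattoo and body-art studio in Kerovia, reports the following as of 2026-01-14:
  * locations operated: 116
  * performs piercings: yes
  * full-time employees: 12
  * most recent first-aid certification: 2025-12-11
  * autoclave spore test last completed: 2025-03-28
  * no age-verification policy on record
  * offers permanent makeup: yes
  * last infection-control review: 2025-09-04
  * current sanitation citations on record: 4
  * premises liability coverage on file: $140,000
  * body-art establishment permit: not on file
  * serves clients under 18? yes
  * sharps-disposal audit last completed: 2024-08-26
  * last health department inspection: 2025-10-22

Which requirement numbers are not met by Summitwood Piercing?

1. condition 'serves clients under 18' holds; body-art establishment permit absent → not met
2. premises liability coverage $140,000 < $200,000 → not met
3. first-aid certification 34 days ago vs limit 30 → not met
4. infection-control review 132 days ago vs limit 120 → not met
5. condition 'performs piercings' holds; autoclave spore test 292 days ago vs limit 540 → met
6. age-verification policy absent → not met
7. health department inspection 84 days ago vs limit 60 → not met
8. condition 'offers permanent makeup' holds; sanitation citations on record 4 > 3 → not met
9. sharps-disposal audit 506 days ago vs limit 540 → met
Not met: 1, 2, 3, 4, 6, 7, 8

1, 2, 3, 4, 6, 7, 8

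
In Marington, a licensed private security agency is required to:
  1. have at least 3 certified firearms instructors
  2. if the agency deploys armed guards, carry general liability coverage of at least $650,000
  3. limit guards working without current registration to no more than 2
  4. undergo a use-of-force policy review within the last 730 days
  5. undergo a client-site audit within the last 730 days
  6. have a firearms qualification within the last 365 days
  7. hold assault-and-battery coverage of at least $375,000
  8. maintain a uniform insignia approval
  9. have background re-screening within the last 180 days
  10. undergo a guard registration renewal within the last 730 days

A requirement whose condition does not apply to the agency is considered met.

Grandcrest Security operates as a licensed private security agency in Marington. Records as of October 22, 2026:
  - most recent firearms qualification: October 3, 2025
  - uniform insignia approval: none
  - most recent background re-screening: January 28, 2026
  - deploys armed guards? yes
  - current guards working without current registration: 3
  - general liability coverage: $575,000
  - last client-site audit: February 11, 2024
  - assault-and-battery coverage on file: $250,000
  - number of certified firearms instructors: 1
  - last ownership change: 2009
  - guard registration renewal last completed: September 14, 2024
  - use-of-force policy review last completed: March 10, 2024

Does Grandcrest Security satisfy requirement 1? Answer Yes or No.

1. certified firearms instructors 1 < 3 → not met

No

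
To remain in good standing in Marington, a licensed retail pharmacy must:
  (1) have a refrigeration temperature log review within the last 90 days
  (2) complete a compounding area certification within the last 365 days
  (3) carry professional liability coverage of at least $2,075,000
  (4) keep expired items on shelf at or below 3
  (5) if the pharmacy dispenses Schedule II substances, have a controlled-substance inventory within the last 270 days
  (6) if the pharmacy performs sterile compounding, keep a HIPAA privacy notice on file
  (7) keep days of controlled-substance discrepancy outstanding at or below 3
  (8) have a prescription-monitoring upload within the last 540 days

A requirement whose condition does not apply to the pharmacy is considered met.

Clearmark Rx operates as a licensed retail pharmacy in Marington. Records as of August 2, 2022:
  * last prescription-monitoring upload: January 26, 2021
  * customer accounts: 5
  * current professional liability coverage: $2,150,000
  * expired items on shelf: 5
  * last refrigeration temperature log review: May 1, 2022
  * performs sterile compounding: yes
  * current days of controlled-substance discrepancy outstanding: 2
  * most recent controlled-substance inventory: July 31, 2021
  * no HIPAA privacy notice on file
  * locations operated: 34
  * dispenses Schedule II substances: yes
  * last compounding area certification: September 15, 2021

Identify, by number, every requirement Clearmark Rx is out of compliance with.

1, 4, 5, 6, 8

1. refrigeration temperature log review 93 days ago vs limit 90 → not met
2. compounding area certification 321 days ago vs limit 365 → met
3. professional liability coverage $2,150,000 ≥ $2,075,000 → met
4. expired items on shelf 5 > 3 → not met
5. condition 'dispenses Schedule II substances' holds; controlled-substance inventory 367 days ago vs limit 270 → not met
6. condition 'performs sterile compounding' holds; HIPAA privacy notice absent → not met
7. days of controlled-substance discrepancy outstanding 2 ≤ 3 → met
8. prescription-monitoring upload 553 days ago vs limit 540 → not met
Not met: 1, 4, 5, 6, 8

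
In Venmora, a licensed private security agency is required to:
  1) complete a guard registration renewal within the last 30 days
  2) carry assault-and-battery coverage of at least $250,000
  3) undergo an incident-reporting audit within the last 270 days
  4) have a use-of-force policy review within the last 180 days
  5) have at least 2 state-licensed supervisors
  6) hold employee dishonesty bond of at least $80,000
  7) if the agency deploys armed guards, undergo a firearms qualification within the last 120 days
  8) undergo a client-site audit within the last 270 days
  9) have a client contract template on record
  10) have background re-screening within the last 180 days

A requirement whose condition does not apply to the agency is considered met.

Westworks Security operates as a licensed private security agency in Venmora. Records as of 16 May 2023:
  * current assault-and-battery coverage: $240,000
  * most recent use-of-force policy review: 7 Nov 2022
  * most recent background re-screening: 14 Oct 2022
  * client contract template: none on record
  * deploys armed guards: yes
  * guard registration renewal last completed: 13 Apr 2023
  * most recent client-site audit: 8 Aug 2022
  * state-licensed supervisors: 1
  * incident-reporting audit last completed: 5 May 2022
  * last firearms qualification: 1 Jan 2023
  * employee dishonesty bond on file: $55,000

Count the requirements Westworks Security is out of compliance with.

1. guard registration renewal 33 days ago vs limit 30 → not met
2. assault-and-battery coverage $240,000 < $250,000 → not met
3. incident-reporting audit 376 days ago vs limit 270 → not met
4. use-of-force policy review 190 days ago vs limit 180 → not met
5. state-licensed supervisors 1 < 2 → not met
6. employee dishonesty bond $55,000 < $80,000 → not met
7. condition 'deploys armed guards' holds; firearms qualification 135 days ago vs limit 120 → not met
8. client-site audit 281 days ago vs limit 270 → not met
9. client contract template absent → not met
10. background re-screening 214 days ago vs limit 180 → not met
Not met: 10 of 10

10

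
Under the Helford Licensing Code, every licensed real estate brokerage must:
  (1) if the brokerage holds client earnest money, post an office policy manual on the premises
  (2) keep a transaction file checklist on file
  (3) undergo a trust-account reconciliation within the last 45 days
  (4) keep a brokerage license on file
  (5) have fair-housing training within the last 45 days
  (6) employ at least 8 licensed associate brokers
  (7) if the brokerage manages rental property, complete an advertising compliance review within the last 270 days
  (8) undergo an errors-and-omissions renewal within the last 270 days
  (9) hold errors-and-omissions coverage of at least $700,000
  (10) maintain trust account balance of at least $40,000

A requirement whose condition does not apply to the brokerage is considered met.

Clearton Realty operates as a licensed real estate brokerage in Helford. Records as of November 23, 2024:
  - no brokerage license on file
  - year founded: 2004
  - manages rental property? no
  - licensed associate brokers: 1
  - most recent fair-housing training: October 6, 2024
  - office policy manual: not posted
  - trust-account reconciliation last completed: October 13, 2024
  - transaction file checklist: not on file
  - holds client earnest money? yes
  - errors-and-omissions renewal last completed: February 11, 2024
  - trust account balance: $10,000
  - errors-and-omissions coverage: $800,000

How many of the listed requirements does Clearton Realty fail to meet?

1. condition 'holds client earnest money' holds; office policy manual absent → not met
2. transaction file checklist absent → not met
3. trust-account reconciliation 41 days ago vs limit 45 → met
4. brokerage license absent → not met
5. fair-housing training 48 days ago vs limit 45 → not met
6. licensed associate brokers 1 < 8 → not met
7. condition 'manages rental property' does not hold → requirement n/a → met
8. errors-and-omissions renewal 286 days ago vs limit 270 → not met
9. errors-and-omissions coverage $800,000 ≥ $700,000 → met
10. trust account balance $10,000 < $40,000 → not met
Not met: 7 of 10

7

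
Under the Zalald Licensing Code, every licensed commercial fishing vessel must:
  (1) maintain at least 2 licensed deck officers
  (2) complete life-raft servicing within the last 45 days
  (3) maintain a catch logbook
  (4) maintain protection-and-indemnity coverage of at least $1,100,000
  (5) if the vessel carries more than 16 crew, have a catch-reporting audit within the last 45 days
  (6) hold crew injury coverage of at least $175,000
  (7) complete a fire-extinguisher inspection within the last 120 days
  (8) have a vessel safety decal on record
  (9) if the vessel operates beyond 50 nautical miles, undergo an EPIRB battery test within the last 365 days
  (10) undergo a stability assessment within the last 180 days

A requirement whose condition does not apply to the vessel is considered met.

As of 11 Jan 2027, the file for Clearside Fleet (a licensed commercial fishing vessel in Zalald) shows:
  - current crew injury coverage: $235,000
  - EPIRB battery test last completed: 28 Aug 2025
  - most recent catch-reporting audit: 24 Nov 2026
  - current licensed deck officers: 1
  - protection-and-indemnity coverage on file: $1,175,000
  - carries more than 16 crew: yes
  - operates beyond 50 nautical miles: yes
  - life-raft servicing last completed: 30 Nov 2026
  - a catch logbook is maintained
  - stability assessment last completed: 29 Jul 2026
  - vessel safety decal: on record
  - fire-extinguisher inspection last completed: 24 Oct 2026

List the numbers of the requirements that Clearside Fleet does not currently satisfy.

1, 5, 9

1. licensed deck officers 1 < 2 → not met
2. life-raft servicing 42 days ago vs limit 45 → met
3. catch logbook present → met
4. protection-and-indemnity coverage $1,175,000 ≥ $1,100,000 → met
5. condition 'carries more than 16 crew' holds; catch-reporting audit 48 days ago vs limit 45 → not met
6. crew injury coverage $235,000 ≥ $175,000 → met
7. fire-extinguisher inspection 79 days ago vs limit 120 → met
8. vessel safety decal present → met
9. condition 'operates beyond 50 nautical miles' holds; EPIRB battery test 501 days ago vs limit 365 → not met
10. stability assessment 166 days ago vs limit 180 → met
Not met: 1, 5, 9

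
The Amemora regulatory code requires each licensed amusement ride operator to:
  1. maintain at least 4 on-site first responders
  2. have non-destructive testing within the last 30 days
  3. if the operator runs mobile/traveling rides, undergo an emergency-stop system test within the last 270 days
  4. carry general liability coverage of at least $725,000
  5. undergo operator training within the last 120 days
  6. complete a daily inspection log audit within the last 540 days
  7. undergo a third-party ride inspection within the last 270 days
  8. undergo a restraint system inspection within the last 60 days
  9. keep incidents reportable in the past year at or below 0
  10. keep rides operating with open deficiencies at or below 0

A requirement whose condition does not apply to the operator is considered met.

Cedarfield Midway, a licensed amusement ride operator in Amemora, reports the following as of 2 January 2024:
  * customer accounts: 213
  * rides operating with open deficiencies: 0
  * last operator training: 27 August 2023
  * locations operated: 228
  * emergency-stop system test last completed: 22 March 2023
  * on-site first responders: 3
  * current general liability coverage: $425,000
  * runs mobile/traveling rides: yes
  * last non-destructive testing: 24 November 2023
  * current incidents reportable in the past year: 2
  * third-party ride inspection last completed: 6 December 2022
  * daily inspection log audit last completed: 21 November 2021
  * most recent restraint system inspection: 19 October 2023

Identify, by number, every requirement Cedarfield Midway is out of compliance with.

1, 2, 3, 4, 5, 6, 7, 8, 9

1. on-site first responders 3 < 4 → not met
2. non-destructive testing 39 days ago vs limit 30 → not met
3. condition 'runs mobile/traveling rides' holds; emergency-stop system test 286 days ago vs limit 270 → not met
4. general liability coverage $425,000 < $725,000 → not met
5. operator training 128 days ago vs limit 120 → not met
6. daily inspection log audit 772 days ago vs limit 540 → not met
7. third-party ride inspection 392 days ago vs limit 270 → not met
8. restraint system inspection 75 days ago vs limit 60 → not met
9. incidents reportable in the past year 2 > 0 → not met
10. rides operating with open deficiencies 0 ≤ 0 → met
Not met: 1, 2, 3, 4, 5, 6, 7, 8, 9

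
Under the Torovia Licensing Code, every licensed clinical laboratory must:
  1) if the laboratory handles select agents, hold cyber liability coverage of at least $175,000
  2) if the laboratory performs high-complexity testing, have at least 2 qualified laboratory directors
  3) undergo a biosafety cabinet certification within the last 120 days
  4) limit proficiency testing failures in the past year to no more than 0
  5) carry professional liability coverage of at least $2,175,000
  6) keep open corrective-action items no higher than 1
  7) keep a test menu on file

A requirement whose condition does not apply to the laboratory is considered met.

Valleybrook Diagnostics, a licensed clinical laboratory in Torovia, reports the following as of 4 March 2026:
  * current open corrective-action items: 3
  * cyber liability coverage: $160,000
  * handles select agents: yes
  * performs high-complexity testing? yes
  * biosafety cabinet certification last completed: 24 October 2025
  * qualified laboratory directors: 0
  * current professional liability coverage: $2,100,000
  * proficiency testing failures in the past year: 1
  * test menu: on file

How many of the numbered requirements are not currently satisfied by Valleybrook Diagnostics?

6

1. condition 'handles select agents' holds; cyber liability coverage $160,000 < $175,000 → not met
2. condition 'performs high-complexity testing' holds; qualified laboratory directors 0 < 2 → not met
3. biosafety cabinet certification 131 days ago vs limit 120 → not met
4. proficiency testing failures in the past year 1 > 0 → not met
5. professional liability coverage $2,100,000 < $2,175,000 → not met
6. open corrective-action items 3 > 1 → not met
7. test menu present → met
Not met: 6 of 7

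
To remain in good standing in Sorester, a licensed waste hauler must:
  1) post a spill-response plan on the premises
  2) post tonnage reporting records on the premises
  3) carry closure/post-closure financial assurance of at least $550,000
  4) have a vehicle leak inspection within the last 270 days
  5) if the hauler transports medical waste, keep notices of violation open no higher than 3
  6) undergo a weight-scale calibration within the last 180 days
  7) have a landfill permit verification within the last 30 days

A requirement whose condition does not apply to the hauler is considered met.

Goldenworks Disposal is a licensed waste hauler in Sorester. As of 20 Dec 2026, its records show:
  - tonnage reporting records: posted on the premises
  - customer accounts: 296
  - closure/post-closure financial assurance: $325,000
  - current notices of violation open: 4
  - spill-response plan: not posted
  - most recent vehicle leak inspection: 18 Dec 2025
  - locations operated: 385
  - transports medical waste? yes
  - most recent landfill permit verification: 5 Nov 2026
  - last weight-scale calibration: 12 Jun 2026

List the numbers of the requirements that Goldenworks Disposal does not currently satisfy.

1. spill-response plan absent → not met
2. tonnage reporting records present → met
3. closure/post-closure financial assurance $325,000 < $550,000 → not met
4. vehicle leak inspection 367 days ago vs limit 270 → not met
5. condition 'transports medical waste' holds; notices of violation open 4 > 3 → not met
6. weight-scale calibration 191 days ago vs limit 180 → not met
7. landfill permit verification 45 days ago vs limit 30 → not met
Not met: 1, 3, 4, 5, 6, 7

1, 3, 4, 5, 6, 7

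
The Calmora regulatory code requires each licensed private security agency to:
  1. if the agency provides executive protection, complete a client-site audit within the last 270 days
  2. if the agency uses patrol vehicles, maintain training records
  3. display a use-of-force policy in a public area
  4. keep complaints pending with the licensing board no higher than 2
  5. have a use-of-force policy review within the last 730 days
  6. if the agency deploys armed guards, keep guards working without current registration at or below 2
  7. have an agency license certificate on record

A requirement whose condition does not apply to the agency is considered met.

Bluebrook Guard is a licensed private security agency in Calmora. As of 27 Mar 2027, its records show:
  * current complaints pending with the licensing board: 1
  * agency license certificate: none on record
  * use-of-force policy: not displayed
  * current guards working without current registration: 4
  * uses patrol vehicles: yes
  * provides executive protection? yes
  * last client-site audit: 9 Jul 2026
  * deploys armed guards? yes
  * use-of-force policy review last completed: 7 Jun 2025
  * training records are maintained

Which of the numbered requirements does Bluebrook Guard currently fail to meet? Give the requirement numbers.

3, 6, 7

1. condition 'provides executive protection' holds; client-site audit 261 days ago vs limit 270 → met
2. condition 'uses patrol vehicles' holds; training records present → met
3. use-of-force policy absent → not met
4. complaints pending with the licensing board 1 ≤ 2 → met
5. use-of-force policy review 658 days ago vs limit 730 → met
6. condition 'deploys armed guards' holds; guards working without current registration 4 > 2 → not met
7. agency license certificate absent → not met
Not met: 3, 6, 7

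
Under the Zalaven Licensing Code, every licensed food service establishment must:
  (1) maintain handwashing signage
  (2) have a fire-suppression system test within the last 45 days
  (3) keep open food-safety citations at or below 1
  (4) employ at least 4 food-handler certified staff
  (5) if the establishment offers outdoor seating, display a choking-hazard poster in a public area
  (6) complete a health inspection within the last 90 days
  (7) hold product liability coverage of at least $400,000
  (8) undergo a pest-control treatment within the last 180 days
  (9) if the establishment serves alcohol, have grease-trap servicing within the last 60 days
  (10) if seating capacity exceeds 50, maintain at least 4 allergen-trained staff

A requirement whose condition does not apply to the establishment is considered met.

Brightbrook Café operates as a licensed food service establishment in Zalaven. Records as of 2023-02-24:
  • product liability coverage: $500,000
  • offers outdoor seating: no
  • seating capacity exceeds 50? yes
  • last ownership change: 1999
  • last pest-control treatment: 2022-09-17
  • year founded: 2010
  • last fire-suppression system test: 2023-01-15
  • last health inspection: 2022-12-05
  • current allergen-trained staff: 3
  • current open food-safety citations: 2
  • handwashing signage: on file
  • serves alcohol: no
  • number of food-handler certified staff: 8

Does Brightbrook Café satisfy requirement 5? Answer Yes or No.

Yes

5. condition 'offers outdoor seating' does not hold → requirement n/a → met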